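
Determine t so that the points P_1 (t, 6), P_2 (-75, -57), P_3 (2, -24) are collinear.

72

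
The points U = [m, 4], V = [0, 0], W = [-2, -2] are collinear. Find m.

Collinearity: (U − V) must be parallel to (W − V) = (-2, -2).
Cross-multiplying the components: (m − 0)·(-2) = (4)·(-2).
Solving gives m = 4.

4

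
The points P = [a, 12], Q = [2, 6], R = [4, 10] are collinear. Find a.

5

Collinearity: (P − Q) must be parallel to (R − Q) = (2, 4).
Cross-multiplying the components: (a − 2)·(4) = (6)·(2).
Solving gives a = 5.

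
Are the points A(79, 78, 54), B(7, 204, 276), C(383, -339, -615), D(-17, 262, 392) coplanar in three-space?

No

With A as base: AB = (-72, 126, 222), AC = (304, -417, -669), AD = (-96, 184, 338).
AC × AD = (-17850, -38528, 15904).
AB · (AC × AD) = -38640.
Since -38640 ≠ 0, the four points are not coplanar.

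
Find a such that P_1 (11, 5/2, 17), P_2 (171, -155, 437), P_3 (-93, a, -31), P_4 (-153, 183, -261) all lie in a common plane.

The points are coplanar iff P_1P_2 · (P_1P_3 × P_1P_4) = 0.
Expanding, this is linear in a: (24400)a + (-3245200) = 0.
So a = 133.

133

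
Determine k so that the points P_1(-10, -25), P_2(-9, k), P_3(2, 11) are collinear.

The three points are collinear iff det[P_1P_2; P_1P_3] = 0.
This determinant is linear in k: (-12)k + (-264) = 0, so k = -22.

-22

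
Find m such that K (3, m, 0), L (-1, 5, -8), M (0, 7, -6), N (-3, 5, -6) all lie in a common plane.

Coplanarity ⇔ det[KL; KM; KN] = 0.
Expanding, this is linear in m: (6)m + (-78) = 0.
So m = 13.

13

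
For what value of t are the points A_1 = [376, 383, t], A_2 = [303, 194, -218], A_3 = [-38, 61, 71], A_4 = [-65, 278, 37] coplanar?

The points are coplanar iff A_1A_2 · (A_1A_3 × A_1A_4) = 0.
Expanding, this is linear in t: (77588)t + (24828160) = 0.
So t = -320.

-320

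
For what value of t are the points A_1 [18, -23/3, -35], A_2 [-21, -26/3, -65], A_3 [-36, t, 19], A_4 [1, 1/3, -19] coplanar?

Coplanarity ⇔ det[A_1A_2; A_1A_3; A_1A_4] = 0.
Expanding, this is linear in t: (-1134)t + (21168) = 0.
So t = 56/3.

56/3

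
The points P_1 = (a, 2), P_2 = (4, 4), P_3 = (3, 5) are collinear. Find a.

Collinearity: (P_1 − P_2) must be parallel to (P_3 − P_2) = (-1, 1).
Cross-multiplying the components: (a − 4)·(1) = (-2)·(-1).
Solving gives a = 6.

6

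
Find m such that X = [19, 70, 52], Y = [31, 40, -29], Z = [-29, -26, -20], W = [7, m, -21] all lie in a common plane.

16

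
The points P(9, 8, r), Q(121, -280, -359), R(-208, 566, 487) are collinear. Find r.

-71

Collinearity requires PQ × PR = 0; each component is linear in r.
The x-component gives (846)r + (60066) = 0, so r = -71.
The remaining components then also vanish.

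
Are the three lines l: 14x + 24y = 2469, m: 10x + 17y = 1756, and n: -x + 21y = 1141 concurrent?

No

Intersecting l and m: solving the 2×2 system gives (x, y) = (171/2, 53).
Substitute into n: (-1)(171/2) + (21)(53) = 2055/2.
But n requires 1141 ≠ 2055/2, so the three lines have no common point.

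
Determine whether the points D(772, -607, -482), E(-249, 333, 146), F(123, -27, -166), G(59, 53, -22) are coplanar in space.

No

The four points are coplanar iff the 3×3 determinant with rows DE, DF, DG is zero.
Rows: (-1021, 940, 628), (-649, 580, 316), (-713, 660, 460).
Expanding along the first row: (-1021)(58240) − (940)(-73232) + (628)(-14800) = 80640.
Nonzero ⇒ not coplanar.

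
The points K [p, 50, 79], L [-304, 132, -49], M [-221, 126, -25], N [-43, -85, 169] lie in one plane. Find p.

-13

Coplanarity ⇔ det[KL; KM; KN] = 0.
Expanding, this is linear in p: (-3900)p + (-50700) = 0.
So p = -13.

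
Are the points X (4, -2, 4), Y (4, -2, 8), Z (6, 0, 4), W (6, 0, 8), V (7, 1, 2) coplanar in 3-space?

Yes

The plane through X, Y, Z has normal n = XY × XZ = (-8, 8, 0) and equation n·P = -48.
Checking the remaining points: n·W = -48, n·V = -48.
All equal -48, so all 5 points lie in one plane.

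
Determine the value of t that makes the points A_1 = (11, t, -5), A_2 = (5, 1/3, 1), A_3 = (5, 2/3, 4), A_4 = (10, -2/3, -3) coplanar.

The points are coplanar iff A_1A_2 · (A_1A_3 × A_1A_4) = 0.
Expanding, this is linear in t: (-15)t + (-15) = 0.
So t = -1.

-1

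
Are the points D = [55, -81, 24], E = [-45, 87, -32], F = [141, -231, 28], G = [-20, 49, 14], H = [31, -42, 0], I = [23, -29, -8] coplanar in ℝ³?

Yes

The plane through D, E, F has normal n = DE × DF = (-7728, -4416, 552) and equation n·P = -54096.
Checking the remaining points: n·G = -54096, n·H = -54096, n·I = -54096.
All equal -54096, so all 6 points lie in one plane.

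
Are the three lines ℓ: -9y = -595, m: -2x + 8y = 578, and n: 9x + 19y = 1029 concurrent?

No

Intersecting ℓ and m: solving the 2×2 system gives (x, y) = (-221/9, 595/9).
Substitute into n: (9)(-221/9) + (19)(595/9) = 9316/9.
But n requires 1029 ≠ 9316/9, so the three lines have no common point.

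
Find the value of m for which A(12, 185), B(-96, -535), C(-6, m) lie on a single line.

Collinearity: (C − A) must be parallel to (B − A) = (-108, -720).
Cross-multiplying the components: (m − 185)·(-108) = (-18)·(-720).
Solving gives m = 65.

65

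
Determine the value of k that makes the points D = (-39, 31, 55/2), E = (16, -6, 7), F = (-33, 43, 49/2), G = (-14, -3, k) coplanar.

Normal to plane DEF: n = (357, 42, 882); plane equation n·P = 11634.
Requiring n·G = 11634: (882)k + (-5124) = 11634.
So k = 19.

19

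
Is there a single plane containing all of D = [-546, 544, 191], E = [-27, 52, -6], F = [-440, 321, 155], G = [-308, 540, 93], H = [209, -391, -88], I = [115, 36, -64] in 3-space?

Yes

The plane through D, E, F has normal n = DE × DF = (-26219, -2198, -63585) and equation n·P = 975127.
Checking the remaining points: n·G = 975127, n·H = 975127, n·I = 975127.
All equal 975127, so all 6 points lie in one plane.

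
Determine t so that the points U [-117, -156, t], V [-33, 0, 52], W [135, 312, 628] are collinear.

Collinearity requires UV × UW = 0; each component is linear in t.
The x-component gives (312)t + (73632) = 0, so t = -236.
The remaining components then also vanish.

-236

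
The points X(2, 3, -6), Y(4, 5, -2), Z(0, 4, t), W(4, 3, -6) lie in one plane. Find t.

-4

The points are coplanar iff XY · (XZ × XW) = 0.
Expanding, this is linear in t: (4)t + (16) = 0.
So t = -4.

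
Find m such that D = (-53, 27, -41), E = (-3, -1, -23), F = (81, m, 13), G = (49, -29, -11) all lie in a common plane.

-49

Normal to plane DEG: n = (168, 336, 56); plane equation n·P = -2128.
Requiring n·F = -2128: (336)m + (14336) = -2128.
So m = -49.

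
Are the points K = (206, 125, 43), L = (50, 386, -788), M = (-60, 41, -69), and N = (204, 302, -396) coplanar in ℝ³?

The four points are coplanar iff the 3×3 determinant with rows KL, KM, KN is zero.
Rows: (-156, 261, -831), (-266, -84, -112), (-2, 177, -439).
Expanding along the first row: (-156)(56700) − (261)(116550) + (-831)(-47250) = 0.
Zero determinant ⇒ coplanar.

Yes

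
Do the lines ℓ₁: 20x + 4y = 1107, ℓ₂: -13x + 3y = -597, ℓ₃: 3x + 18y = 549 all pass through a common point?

The three lines meet at one point iff the augmented coefficient matrix [aᵢ bᵢ cᵢ] has rank < 3, i.e. its determinant vanishes.
Here the determinant is 243.
Nonzero, so no common point exists.

No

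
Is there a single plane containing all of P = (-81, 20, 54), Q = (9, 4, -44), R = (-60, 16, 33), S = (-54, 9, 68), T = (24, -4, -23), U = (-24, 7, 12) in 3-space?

Yes

The plane through P, Q, R has normal n = PQ × PR = (-56, -168, -24) and equation n·X = -120.
Checking the remaining points: n·S = -120, n·T = -120, n·U = -120.
All equal -120, so all 6 points lie in one plane.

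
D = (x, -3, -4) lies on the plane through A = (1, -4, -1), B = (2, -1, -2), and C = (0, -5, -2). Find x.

A normal to the plane is n = AB × AC = (-4, 2, 2).
D lies in the plane iff n · AD = 0.
This gives (-4)x + (0) = 0, so x = 0.

0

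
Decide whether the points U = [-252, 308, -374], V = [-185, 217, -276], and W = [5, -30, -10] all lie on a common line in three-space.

UV = (67, -91, 98), UW = (257, -338, 364).
Comparing components 3 and 1: (98)(257) − (67)(364) = 798 ≠ 0, so UV and UW are not parallel and the points are not collinear.

No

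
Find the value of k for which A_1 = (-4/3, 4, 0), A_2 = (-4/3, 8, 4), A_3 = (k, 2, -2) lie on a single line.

Collinearity requires A_1A_2 × A_1A_3 = 0; each component is linear in k.
The y-component gives (4)k + (16/3) = 0, so k = -4/3.
The remaining components then also vanish.

-4/3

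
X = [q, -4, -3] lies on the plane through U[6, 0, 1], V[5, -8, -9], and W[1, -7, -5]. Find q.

4

The plane through U, V, W has equation −22x + 44y − 33z = -165.
Substituting X: (-22)q + (-77) = -165, so q = 4.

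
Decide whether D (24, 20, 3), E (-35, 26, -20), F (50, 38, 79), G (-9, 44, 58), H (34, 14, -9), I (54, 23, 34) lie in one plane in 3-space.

No

The plane through D, E, F has normal n = DE × DF = (870, 3886, -1218) and equation n·P = 94946.
Checking the remaining points: n·G = 92510, n·H = 94946, n·I = 94946.
Since n·G = 92510 ≠ 94946, G is off the plane and the points are not all coplanar.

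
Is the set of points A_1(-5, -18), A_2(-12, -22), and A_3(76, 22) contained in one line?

No

A_1A_2 = (-7, -4), A_1A_3 = (81, 40).
det[A_1A_2; A_1A_3] = (-7)(40) − (-4)(81) = 44.
The determinant is nonzero, so they are not collinear.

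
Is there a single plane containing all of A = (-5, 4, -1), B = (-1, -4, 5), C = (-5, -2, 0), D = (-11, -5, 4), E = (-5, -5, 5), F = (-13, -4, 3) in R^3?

No

The plane through A, B, C has normal n = AB × AC = (28, -4, -24) and equation n·P = -132.
Checking the remaining points: n·D = -384, n·E = -240, n·F = -420.
Since n·D = -384 ≠ -132, D is off the plane and the points are not all coplanar.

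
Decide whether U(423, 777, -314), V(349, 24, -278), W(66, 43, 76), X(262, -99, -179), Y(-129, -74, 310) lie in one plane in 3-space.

The plane through U, V, W has normal n = UV × UW = (-267246, 16008, -214505) and equation n·P = -33252272.
Checking the remaining points: n·X = -33206849, n·Y = -33206408.
Since n·X = -33206849 ≠ -33252272, X is off the plane and the points are not all coplanar.

No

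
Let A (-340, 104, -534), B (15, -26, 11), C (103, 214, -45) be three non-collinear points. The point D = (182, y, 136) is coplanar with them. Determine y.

A normal to the plane is n = AB × AC = (-123520, 67840, 96640).
D lies in the plane iff n · AD = 0.
This gives (67840)y + (-6784000) = 0, so y = 100.

100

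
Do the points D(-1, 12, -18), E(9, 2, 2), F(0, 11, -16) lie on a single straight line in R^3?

DE = (10, -10, 20), DF = (1, -1, 2).
Each component of DF is 1/10 times the corresponding component of DE, so DF = 1/10·DE and the points are collinear.

Yes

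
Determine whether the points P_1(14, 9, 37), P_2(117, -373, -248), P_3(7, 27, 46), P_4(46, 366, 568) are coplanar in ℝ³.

Yes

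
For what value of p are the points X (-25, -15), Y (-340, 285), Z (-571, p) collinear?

Collinearity: (Z − X) must be parallel to (Y − X) = (-315, 300).
Cross-multiplying the components: (p − (-15))·(-315) = (-546)·(300).
Solving gives p = 505.

505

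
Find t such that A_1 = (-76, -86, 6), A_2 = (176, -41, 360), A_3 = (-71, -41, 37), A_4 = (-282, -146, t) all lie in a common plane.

-296

Coplanarity ⇔ det[A_1A_2; A_1A_3; A_1A_4] = 0.
Expanding, this is linear in t: (11115)t + (3290040) = 0.
So t = -296.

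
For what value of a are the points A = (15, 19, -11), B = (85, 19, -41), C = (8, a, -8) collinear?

Direction AB = (70, 0, -30). From the x-coordinate of C, the parameter along the line is τ = (8 − 15)/70 = -1/10.
Then a = 19 + (-1/10)·(0) = 19.

19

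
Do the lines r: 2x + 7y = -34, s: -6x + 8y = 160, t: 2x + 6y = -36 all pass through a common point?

Intersecting r and s: solving the 2×2 system gives (x, y) = (-24, 2).
Substitute into t: (2)(-24) + (6)(2) = -36.
This equals -36, so (-24, 2) lies on all three lines and they are concurrent.

Yes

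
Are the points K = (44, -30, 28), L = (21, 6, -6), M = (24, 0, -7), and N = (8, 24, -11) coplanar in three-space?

No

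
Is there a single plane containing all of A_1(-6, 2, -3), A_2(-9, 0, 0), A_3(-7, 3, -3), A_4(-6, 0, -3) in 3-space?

A normal to the plane through A_1, A_2, A_3 is n = A_1A_2 × A_1A_3 = (-3, -3, -5).
The plane has equation n·P = 27. For A_4: n·A_4 = 33.
33 ≠ 27, so A_4 is off the plane.

No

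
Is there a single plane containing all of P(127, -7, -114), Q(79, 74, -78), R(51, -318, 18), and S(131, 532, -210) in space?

A normal to the plane through P, Q, R is n = PQ × PR = (21888, 3600, 21084).
The plane has equation n·X = 351000. For S: n·S = 354888.
354888 ≠ 351000, so S is off the plane.

No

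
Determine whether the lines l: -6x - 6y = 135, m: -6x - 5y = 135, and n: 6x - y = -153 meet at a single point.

No

Lines aᵢx + bᵢy = cᵢ with pairwise distinct directions are concurrent exactly when det[aᵢ bᵢ cᵢ] = 0.
Here the determinant is 108.
Nonzero, so no common point exists.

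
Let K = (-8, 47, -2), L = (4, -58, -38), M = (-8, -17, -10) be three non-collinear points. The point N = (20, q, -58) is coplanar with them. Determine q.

26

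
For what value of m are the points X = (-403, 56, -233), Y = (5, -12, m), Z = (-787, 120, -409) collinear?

-46

Collinearity requires XY × XZ = 0; each component is linear in m.
The x-component gives (-64)m + (-2944) = 0, so m = -46.
The remaining components then also vanish.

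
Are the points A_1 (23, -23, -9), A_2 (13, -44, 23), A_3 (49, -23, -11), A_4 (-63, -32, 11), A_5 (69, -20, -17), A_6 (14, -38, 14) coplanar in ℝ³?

Yes

The plane through A_1, A_2, A_3 has normal n = A_1A_2 × A_1A_3 = (42, 812, 546) and equation n·P = -22624.
Checking the remaining points: n·A_4 = -22624, n·A_5 = -22624, n·A_6 = -22624.
All equal -22624, so all 6 points lie in one plane.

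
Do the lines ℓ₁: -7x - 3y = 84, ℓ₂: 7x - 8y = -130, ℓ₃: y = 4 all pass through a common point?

No

Lines aᵢx + bᵢy = cᵢ with pairwise distinct directions are concurrent exactly when det[aᵢ bᵢ cᵢ] = 0.
Here the determinant is -14.
Nonzero, so no common point exists.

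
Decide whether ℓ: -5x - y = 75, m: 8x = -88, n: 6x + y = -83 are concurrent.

Intersecting ℓ and m: solving the 2×2 system gives (x, y) = (-11, -20).
Substitute into n: (6)(-11) + (1)(-20) = -86.
But n requires -83 ≠ -86, so the three lines have no common point.

No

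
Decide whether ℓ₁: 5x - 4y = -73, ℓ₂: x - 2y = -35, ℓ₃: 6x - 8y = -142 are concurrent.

Yes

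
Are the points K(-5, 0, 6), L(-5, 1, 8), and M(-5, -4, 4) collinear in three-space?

No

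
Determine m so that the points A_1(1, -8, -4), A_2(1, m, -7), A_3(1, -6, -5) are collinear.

-2

Collinearity requires A_1A_2 × A_1A_3 = 0; each component is linear in m.
The x-component gives (-1)m + (-2) = 0, so m = -2.
The remaining components then also vanish.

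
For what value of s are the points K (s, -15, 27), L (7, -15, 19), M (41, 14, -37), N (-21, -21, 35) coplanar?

Coplanarity ⇔ det[KL; KM; KN] = 0.
Expanding, this is linear in s: (-128)s + (-3968) = 0.
So s = -31.

-31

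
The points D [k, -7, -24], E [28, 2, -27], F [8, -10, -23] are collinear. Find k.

13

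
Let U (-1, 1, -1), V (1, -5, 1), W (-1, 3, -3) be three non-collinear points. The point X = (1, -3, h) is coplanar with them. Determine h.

The plane through U, V, W has equation 8x + 4y + 4z = -8.
Substituting X: (4)h + (-4) = -8, so h = -1.

-1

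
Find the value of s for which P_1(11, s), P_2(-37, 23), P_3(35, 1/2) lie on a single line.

8

The three points are collinear iff det[P_1P_2; P_1P_3] = 0.
This determinant is linear in s: (72)s + (-576) = 0, so s = 8.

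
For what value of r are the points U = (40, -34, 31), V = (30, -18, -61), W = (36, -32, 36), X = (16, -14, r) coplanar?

-15

Normal to plane UVW: n = (264, 418, 44); plane equation n·P = -2288.
Requiring n·X = -2288: (44)r + (-1628) = -2288.
So r = -15.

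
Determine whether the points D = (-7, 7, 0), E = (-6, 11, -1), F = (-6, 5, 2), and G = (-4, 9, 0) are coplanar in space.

The four points are coplanar iff the 3×3 determinant with rows DE, DF, DG is zero.
Rows: (1, 4, -1), (1, -2, 2), (3, 2, 0).
Expanding along the first row: (1)(-4) − (4)(-6) + (-1)(8) = 12.
Nonzero ⇒ not coplanar.

No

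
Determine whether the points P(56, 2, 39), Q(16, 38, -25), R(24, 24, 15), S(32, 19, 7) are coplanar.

No

The four points are coplanar iff the 3×3 determinant with rows PQ, PR, PS is zero.
Rows: (-40, 36, -64), (-32, 22, -24), (-24, 17, -32).
Expanding along the first row: (-40)(-296) − (36)(448) + (-64)(-16) = -3264.
Nonzero ⇒ not coplanar.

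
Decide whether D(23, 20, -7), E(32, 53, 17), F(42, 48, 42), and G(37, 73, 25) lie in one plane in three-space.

No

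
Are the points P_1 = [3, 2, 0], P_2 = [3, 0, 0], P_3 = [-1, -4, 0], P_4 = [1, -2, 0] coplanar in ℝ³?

Yes

The four points are coplanar iff the 3×3 determinant with rows P_1P_2, P_1P_3, P_1P_4 is zero.
Rows: (0, -2, 0), (-4, -6, 0), (-2, -4, 0).
Expanding along the first row: (0)(0) − (-2)(0) + (0)(4) = 0.
Zero determinant ⇒ coplanar.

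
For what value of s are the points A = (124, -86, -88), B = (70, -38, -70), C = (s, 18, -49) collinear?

Direction AB = (-54, 48, 18). From the y-coordinate of C, the parameter along the line is τ = (18 − (-86))/48 = 13/6.
Then s = 124 + 13/6·(-54) = 7.

7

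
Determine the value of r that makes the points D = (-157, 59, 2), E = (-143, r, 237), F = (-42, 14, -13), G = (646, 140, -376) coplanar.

Normal to plane DFG: n = (18225, 31425, 45450); plane equation n·P = -916350.
Requiring n·E = -916350: (31425)r + (8165475) = -916350.
So r = -289.

-289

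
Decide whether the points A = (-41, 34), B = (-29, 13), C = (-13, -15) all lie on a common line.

AB = (12, -21), AC = (28, -49).
Twice the signed area of △ABC is (12)(-49) − (-21)(28) = 0.
The triangle is degenerate (zero area), so the points are collinear.

Yes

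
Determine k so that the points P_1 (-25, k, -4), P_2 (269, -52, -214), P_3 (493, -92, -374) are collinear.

Collinearity requires P_1P_2 × P_1P_3 = 0; each component is linear in k.
The x-component gives (160)k + (-80) = 0, so k = 1/2.
The remaining components then also vanish.

1/2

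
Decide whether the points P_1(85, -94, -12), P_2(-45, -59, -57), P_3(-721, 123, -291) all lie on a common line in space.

Yes

P_1P_2 = (-130, 35, -45), P_1P_3 = (-806, 217, -279).
Each component of P_1P_3 is 31/5 times the corresponding component of P_1P_2, so P_1P_3 = 31/5·P_1P_2 and the points are collinear.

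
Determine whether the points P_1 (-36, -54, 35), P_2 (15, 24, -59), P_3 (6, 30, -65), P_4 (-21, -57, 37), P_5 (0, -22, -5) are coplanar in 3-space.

Yes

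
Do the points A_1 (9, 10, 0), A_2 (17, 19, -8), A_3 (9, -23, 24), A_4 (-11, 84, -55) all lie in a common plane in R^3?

No

The four points are coplanar iff the 3×3 determinant with rows A_1A_2, A_1A_3, A_1A_4 is zero.
Rows: (8, 9, -8), (0, -33, 24), (-20, 74, -55).
Expanding along the first row: (8)(39) − (9)(480) + (-8)(-660) = 1272.
Nonzero ⇒ not coplanar.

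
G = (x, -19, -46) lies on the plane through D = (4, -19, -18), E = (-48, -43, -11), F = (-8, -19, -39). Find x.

Coplanarity requires DE · (DF × DG) = 0.
DE = (-52, -24, 7), DF = (-12, 0, -21); the triple product is linear in x with coefficient 504 and constant term 6048.
Setting it to zero: x = -12.

-12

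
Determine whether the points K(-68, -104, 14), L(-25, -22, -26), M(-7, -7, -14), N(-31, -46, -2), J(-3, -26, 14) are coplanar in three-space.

No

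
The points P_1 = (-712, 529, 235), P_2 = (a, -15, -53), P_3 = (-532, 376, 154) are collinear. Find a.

Direction P_1P_3 = (180, -153, -81). From the y-coordinate of P_2, the parameter along the line is τ = (-15 − 529)/(-153) = 32/9.
Then a = (-712) + 32/9·(180) = -72.

-72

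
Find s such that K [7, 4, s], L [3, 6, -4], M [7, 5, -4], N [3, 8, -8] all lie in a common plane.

Coplanarity ⇔ det[KL; KM; KN] = 0.
Expanding, this is linear in s: (-8)s + (-16) = 0.
So s = -2.

-2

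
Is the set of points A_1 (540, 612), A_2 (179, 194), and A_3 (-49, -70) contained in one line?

A_1A_2 = (-361, -418), A_1A_3 = (-589, -682).
Checking proportionality: A_1A_3 = 31/19·A_1A_2, so the vectors are parallel and the points are collinear.

Yes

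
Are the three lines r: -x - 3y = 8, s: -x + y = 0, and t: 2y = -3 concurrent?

No

Lines aᵢx + bᵢy = cᵢ with pairwise distinct directions are concurrent exactly when det[aᵢ bᵢ cᵢ] = 0.
Here the determinant is -4.
Nonzero, so no common point exists.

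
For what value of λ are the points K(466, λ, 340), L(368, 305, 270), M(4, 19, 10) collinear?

382

Direction LM = (-364, -286, -260). From the x-coordinate of K, the parameter along the line is τ = (466 − 368)/(-364) = -7/26.
Then λ = 305 + (-7/26)·(-286) = 382.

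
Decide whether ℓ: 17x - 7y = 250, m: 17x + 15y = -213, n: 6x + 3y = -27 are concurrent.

Lines aᵢx + bᵢy = cᵢ with pairwise distinct directions are concurrent exactly when det[aᵢ bᵢ cᵢ] = 0.
Here the determinant is -39.
Nonzero, so no common point exists.

No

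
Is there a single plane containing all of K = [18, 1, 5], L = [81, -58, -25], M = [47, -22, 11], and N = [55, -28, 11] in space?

No

With K as base: KL = (63, -59, -30), KM = (29, -23, 6), KN = (37, -29, 6).
KM × KN = (36, 48, 10).
KL · (KM × KN) = -864.
Since -864 ≠ 0, the four points are not coplanar.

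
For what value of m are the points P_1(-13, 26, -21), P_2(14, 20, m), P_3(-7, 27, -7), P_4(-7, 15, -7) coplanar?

Normal to plane P_1P_3P_4: n = (168, 0, -72); plane equation n·P = -672.
Requiring n·P_2 = -672: (-72)m + (2352) = -672.
So m = 42.

42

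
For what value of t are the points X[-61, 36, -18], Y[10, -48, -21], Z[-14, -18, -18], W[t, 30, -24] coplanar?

-60

Normal to plane XYZ: n = (-162, -141, 114); plane equation n·P = 2754.
Requiring n·W = 2754: (-162)t + (-6966) = 2754.
So t = -60.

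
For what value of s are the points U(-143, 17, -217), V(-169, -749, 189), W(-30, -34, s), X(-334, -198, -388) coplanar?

The points are coplanar iff UV · (UW × UX) = 0.
Expanding, this is linear in s: (140716)s + (1688592) = 0.
So s = -12.

-12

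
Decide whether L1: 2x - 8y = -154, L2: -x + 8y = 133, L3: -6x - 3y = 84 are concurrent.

Yes

Intersecting L1 and L2: solving the 2×2 system gives (x, y) = (-21, 14).
Substitute into L3: (-6)(-21) + (-3)(14) = 84.
This equals 84, so (-21, 14) lies on all three lines and they are concurrent.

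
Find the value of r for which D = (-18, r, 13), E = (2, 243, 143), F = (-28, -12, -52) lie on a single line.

Direction EF = (-30, -255, -195). From the x-coordinate of D, the parameter along the line is τ = (-18 − 2)/(-30) = 2/3.
Then r = 243 + 2/3·(-255) = 73.

73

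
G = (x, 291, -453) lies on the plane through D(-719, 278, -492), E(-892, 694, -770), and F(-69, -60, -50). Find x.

Coplanarity requires DE · (DF × DG) = 0.
DE = (-173, 416, -278), DF = (650, -338, 442); the triple product is linear in x with coefficient 89908 and constant term 55023696.
Setting it to zero: x = -612.

-612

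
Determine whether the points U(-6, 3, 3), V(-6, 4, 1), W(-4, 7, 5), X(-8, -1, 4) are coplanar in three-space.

No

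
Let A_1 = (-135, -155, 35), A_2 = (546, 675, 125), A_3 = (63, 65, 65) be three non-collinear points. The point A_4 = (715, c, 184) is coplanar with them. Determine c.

677

Coplanarity requires A_1A_2 · (A_1A_3 × A_1A_4) = 0.
A_1A_2 = (681, 830, 90), A_1A_3 = (198, 220, 30); the triple product is linear in c with coefficient -2610 and constant term 1766970.
Setting it to zero: c = 677.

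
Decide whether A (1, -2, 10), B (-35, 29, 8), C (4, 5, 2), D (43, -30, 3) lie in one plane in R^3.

The four points are coplanar iff the 3×3 determinant with rows AB, AC, AD is zero.
Rows: (-36, 31, -2), (3, 7, -8), (42, -28, -7).
Expanding along the first row: (-36)(-273) − (31)(315) + (-2)(-378) = 819.
Nonzero ⇒ not coplanar.

No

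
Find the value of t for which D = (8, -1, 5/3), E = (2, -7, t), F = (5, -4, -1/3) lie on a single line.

Direction DF = (-3, -3, -2). From the x-coordinate of E, the parameter along the line is τ = (2 − 8)/(-3) = 2.
Then t = 5/3 + 2·(-2) = -7/3.

-7/3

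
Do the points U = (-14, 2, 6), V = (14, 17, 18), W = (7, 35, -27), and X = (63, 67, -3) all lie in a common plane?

No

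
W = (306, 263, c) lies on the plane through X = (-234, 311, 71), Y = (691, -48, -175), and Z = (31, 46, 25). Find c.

The plane through X, Y, Z has equation −48676x − 22640y − 149990z = -6300146.
Substituting W: (-149990)c + (-20849176) = -6300146, so c = -97.

-97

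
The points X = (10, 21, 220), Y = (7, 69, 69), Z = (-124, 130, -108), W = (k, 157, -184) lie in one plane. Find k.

-202

Coplanarity ⇔ det[XY; XZ; XW] = 0.
Expanding, this is linear in k: (715)k + (144430) = 0.
So k = -202.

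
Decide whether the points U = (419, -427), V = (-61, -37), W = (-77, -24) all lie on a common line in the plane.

Yes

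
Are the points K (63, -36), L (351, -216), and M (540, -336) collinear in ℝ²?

No

KL = (288, -180), KM = (477, -300).
If collinear, KM would be a scalar multiple of KL. But (288)·(-300) ≠ (-180)·(477) (difference -540), so they are not parallel; the points are not collinear.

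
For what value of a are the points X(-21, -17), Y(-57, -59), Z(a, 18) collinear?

9

The three points are collinear iff det[XY; XZ] = 0.
This determinant is linear in a: (42)a + (-378) = 0, so a = 9.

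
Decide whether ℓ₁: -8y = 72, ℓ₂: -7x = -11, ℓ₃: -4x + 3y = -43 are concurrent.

No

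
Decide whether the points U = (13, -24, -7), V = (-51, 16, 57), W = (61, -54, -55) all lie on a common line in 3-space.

Yes

UV = (-64, 40, 64), UW = (48, -30, -48).
Each component of UW is -3/4 times the corresponding component of UV, so UW = -3/4·UV and the points are collinear.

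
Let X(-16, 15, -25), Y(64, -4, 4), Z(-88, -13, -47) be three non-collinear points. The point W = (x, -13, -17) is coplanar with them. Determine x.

The plane through X, Y, Z has equation 1230x − 328y − 3608z = 65600.
Substituting W: (1230)x + (65600) = 65600, so x = 0.

0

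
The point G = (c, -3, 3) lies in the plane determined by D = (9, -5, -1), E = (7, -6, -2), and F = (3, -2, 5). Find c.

A normal to the plane is n = DE × DF = (-3, 18, -12).
G lies in the plane iff n · DG = 0.
This gives (-3)c + (15) = 0, so c = 5.

5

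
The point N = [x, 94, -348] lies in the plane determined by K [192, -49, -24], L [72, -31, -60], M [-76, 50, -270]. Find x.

-451

Coplanarity requires KL · (KM × KN) = 0.
KL = (-120, 18, -36), KM = (-268, 99, -246); the triple product is linear in x with coefficient -864 and constant term -389664.
Setting it to zero: x = -451.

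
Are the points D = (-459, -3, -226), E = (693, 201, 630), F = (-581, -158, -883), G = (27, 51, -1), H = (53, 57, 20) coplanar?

No

The plane through D, E, F has normal n = DE × DF = (-1348, 652432, -153672) and equation n·P = 33391308.
Checking the remaining points: n·G = 33391308, n·H = 34043740.
Since n·H = 34043740 ≠ 33391308, H is off the plane and the points are not all coplanar.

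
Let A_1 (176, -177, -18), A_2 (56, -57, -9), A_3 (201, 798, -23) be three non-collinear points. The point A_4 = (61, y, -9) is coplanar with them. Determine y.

Coplanarity requires A_1A_2 · (A_1A_3 × A_1A_4) = 0.
A_1A_2 = (-120, 120, 9), A_1A_3 = (25, 975, -5); the triple product is linear in y with coefficient -375 and constant term -68250.
Setting it to zero: y = -182.

-182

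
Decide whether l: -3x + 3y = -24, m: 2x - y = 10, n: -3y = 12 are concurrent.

Lines aᵢx + bᵢy = cᵢ with pairwise distinct directions are concurrent exactly when det[aᵢ bᵢ cᵢ] = 0.
Here the determinant is 18.
Nonzero, so no common point exists.

No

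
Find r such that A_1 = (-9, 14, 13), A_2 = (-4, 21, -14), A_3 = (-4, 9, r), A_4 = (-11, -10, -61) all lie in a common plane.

Normal to plane A_1A_2A_4: n = (-1166, 424, -106); plane equation n·P = 15052.
Requiring n·A_3 = 15052: (-106)r + (8480) = 15052.
So r = -62.

-62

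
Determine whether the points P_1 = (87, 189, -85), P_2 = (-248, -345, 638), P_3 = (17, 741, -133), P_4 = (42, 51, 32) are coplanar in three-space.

The four points are coplanar iff the 3×3 determinant with rows P_1P_2, P_1P_3, P_1P_4 is zero.
Rows: (-335, -534, 723), (-70, 552, -48), (-45, -138, 117).
Expanding along the first row: (-335)(57960) − (-534)(-10350) + (723)(34500) = 0.
Zero determinant ⇒ coplanar.

Yes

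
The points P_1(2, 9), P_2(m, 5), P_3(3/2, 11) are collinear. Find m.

3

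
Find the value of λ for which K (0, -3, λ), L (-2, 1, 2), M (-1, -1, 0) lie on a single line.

Direction LM = (1, -2, -2). From the x-coordinate of K, the parameter along the line is τ = (0 − (-2))/1 = 2.
Then λ = 2 + 2·(-2) = -2.

-2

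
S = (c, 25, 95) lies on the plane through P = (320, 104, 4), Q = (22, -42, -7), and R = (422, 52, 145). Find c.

298

The plane through P, Q, R has equation −21158x + 40896y + 30388z = -2395824.
Substituting S: (-21158)c + (3909260) = -2395824, so c = 298.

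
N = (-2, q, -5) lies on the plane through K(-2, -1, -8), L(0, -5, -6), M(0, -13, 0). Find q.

-5

A normal to the plane is n = KL × KM = (-8, -12, -16).
N lies in the plane iff n · KN = 0.
This gives (-12)q + (-60) = 0, so q = -5.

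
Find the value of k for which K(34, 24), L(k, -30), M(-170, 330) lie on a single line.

The three points are collinear iff det[KL; KM] = 0.
This determinant is linear in k: (306)k + (-21420) = 0, so k = 70.

70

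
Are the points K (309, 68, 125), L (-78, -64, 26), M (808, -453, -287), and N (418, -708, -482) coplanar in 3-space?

A normal to the plane through K, L, M is n = KL × KM = (2805, -208845, 267495).
The plane has equation n·P = 20102160. For N: n·N = 20102160.
Equal, so N lies in the plane and all four are coplanar.

Yes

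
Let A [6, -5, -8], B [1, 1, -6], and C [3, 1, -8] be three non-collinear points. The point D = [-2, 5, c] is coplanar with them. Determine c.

The plane through A, B, C has equation −12x − 6y − 12z = 54.
Substituting D: (-12)c + (-6) = 54, so c = -5.

-5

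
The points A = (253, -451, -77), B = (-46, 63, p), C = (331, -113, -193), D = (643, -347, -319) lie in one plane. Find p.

Normal to plane ACD: n = (-69732, -26364, -123708); plane equation n·P = 3773484.
Requiring n·B = 3773484: (-123708)p + (1546740) = 3773484.
So p = -18.

-18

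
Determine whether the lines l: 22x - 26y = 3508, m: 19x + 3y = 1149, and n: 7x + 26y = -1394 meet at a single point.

No

The three lines meet at one point iff the augmented coefficient matrix [aᵢ bᵢ cᵢ] has rank < 3, i.e. its determinant vanishes.
Here the determinant is 12298.
Nonzero, so no common point exists.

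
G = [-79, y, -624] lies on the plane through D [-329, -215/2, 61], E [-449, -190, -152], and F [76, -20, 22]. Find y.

Coplanarity requires DE · (DF × DG) = 0.
DE = (-120, -165/2, -213), DF = (405, 175/2, -39); the triple product is linear in y with coefficient -90945 and constant term -20007900.
Setting it to zero: y = -220.

-220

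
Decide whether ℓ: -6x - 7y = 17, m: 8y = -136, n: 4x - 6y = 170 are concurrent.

Yes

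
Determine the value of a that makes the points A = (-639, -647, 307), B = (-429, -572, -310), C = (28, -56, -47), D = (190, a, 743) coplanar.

280

Normal to plane ABC: n = (338097, -337199, 74085); plane equation n·P = 24867865.
Requiring n·D = 24867865: (-337199)a + (119283585) = 24867865.
So a = 280.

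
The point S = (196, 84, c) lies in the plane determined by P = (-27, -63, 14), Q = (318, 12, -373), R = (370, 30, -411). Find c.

A normal to the plane is n = PQ × PR = (4116, -7014, 2310).
S lies in the plane iff n · PS = 0.
This gives (2310)c + (-145530) = 0, so c = 63.

63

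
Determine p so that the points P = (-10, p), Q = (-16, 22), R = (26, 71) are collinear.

29

Collinearity: (P − Q) must be parallel to (R − Q) = (42, 49).
Cross-multiplying the components: (p − 22)·(42) = (6)·(49).
Solving gives p = 29.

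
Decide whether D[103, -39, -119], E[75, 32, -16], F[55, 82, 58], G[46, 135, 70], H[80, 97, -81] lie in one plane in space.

No

The plane through D, E, F has normal n = DE × DF = (104, 12, 20) and equation n·P = 7864.
Checking the remaining points: n·G = 7804, n·H = 7864.
Since n·G = 7804 ≠ 7864, G is off the plane and the points are not all coplanar.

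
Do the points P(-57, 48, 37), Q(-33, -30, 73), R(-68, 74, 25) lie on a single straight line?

No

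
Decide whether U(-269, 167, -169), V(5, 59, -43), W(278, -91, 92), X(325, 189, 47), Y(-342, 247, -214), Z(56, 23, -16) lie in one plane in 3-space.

Yes

The plane through U, V, W has normal n = UV × UW = (4320, -2592, -11616) and equation n·P = 368160.
Checking the remaining points: n·X = 368160, n·Y = 368160, n·Z = 368160.
All equal 368160, so all 6 points lie in one plane.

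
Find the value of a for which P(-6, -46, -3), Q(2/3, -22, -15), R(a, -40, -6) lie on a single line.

Direction PQ = (20/3, 24, -12). From the y-coordinate of R, the parameter along the line is τ = (-40 − (-46))/24 = 1/4.
Then a = (-6) + 1/4·(20/3) = -13/3.

-13/3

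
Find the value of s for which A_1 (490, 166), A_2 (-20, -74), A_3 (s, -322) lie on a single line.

-547

Collinearity: (A_3 − A_1) must be parallel to (A_2 − A_1) = (-510, -240).
Cross-multiplying the components: (s − 490)·(-240) = (-488)·(-510).
Solving gives s = -547.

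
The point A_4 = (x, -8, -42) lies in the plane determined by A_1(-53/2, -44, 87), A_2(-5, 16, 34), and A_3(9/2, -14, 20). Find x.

35

The plane through A_1, A_2, A_3 has equation −2430x − (405/2)y − 1215z = -32400.
Substituting A_4: (-2430)x + (52650) = -32400, so x = 35.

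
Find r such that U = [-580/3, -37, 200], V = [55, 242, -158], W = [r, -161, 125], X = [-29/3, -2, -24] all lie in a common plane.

-313/3

The points are coplanar iff UV · (UW × UX) = 0.
Expanding, this is linear in r: (49966)r + (15639358/3) = 0.
So r = -313/3.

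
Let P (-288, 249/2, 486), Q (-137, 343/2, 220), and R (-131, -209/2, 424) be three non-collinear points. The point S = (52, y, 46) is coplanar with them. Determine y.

49/2

The plane through P, Q, R has equation −63828x − 32400y − 41958z = -6042924.
Substituting S: (-32400)y + (-5249124) = -6042924, so y = 49/2.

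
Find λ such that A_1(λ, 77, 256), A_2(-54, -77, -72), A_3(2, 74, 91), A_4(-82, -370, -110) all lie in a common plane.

50

Coplanarity ⇔ det[A_1A_2; A_1A_3; A_1A_4] = 0.
Expanding, this is linear in λ: (-42021)λ + (2101050) = 0.
So λ = 50.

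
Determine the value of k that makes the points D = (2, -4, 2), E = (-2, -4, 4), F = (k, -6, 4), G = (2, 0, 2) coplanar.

Normal to plane DEG: n = (-8, 0, -16); plane equation n·P = -48.
Requiring n·F = -48: (-8)k + (-64) = -48.
So k = -2.

-2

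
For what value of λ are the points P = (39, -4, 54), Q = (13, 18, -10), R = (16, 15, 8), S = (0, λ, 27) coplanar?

Normal to plane PQR: n = (204, 276, 12); plane equation n·X = 7500.
Requiring n·S = 7500: (276)λ + (324) = 7500.
So λ = 26.

26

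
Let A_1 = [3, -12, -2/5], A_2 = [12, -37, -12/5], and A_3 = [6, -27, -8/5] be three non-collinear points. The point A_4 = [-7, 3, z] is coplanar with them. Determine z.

4/5

The plane through A_1, A_2, A_3 has equation (24/5)y − 60z = -168/5.
Substituting A_4: (-60)z + (72/5) = -168/5, so z = 4/5.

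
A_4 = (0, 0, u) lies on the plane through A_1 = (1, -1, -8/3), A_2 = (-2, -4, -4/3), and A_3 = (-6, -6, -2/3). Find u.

-10/3

A normal to the plane is n = A_1A_2 × A_1A_3 = (2/3, -10/3, -6).
A_4 lies in the plane iff n · A_1A_4 = 0.
This gives (-6)u + (-20) = 0, so u = -10/3.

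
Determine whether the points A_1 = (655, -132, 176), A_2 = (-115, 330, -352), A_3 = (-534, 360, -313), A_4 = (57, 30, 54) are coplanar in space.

With A_1 as base: A_1A_2 = (-770, 462, -528), A_1A_3 = (-1189, 492, -489), A_1A_4 = (-598, 162, -122).
A_1A_3 × A_1A_4 = (19194, 147364, 101598).
A_1A_2 · (A_1A_3 × A_1A_4) = -340956.
Since -340956 ≠ 0, the four points are not coplanar.

No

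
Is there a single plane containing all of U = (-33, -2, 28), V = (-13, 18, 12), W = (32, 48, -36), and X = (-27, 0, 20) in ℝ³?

A normal to the plane through U, V, W is n = UV × UW = (-480, 240, -300).
The plane has equation n·P = 6960. For X: n·X = 6960.
Equal, so X lies in the plane and all four are coplanar.

Yes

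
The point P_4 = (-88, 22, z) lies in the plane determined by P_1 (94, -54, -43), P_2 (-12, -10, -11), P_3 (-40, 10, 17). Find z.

Coplanarity requires P_1P_2 · (P_1P_3 × P_1P_4) = 0.
P_1P_2 = (-106, 44, 32), P_1P_3 = (-134, 64, 60); the triple product is linear in z with coefficient -888 and constant term 11544.
Setting it to zero: z = 13.

13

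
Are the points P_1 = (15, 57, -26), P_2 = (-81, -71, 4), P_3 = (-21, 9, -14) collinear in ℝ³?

P_1P_2 = (-96, -128, 30), P_1P_3 = (-36, -48, 12).
Comparing components 2 and 3: (-128)(12) − (30)(-48) = -96 ≠ 0, so P_1P_2 and P_1P_3 are not parallel and the points are not collinear.

No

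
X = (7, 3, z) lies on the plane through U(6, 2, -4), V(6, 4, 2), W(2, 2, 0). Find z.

The plane through U, V, W has equation 8x − 24y + 8z = -32.
Substituting X: (8)z + (-16) = -32, so z = -2.

-2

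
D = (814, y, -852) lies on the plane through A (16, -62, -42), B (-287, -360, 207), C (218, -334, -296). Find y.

-102

The plane through A, B, C has equation 143420x − 26664y + 142612z = -2041816.
Substituting D: (-26664)y + (-4761544) = -2041816, so y = -102.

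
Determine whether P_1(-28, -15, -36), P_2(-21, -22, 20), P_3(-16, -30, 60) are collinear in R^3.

No

P_1P_2 = (7, -7, 56), P_1P_3 = (12, -15, 96).
Comparing components 2 and 3: (-7)(96) − (56)(-15) = 168 ≠ 0, so P_1P_2 and P_1P_3 are not parallel and the points are not collinear.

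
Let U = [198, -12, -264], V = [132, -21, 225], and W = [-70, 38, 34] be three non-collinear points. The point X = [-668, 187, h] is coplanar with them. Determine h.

-31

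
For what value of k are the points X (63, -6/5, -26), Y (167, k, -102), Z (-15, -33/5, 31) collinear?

Collinearity requires XY × XZ = 0; each component is linear in k.
The x-component gives (57)k + (-342) = 0, so k = 6.
The remaining components then also vanish.

6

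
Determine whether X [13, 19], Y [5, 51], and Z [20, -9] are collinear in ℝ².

XY = (-8, 32), XZ = (7, -28).
Twice the signed area of △XYZ is (-8)(-28) − (32)(7) = 0.
The triangle is degenerate (zero area), so the points are collinear.

Yes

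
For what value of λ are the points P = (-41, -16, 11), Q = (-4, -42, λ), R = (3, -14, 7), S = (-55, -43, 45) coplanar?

Normal to plane PRS: n = (-40, -1440, -1160); plane equation n·X = 11920.
Requiring n·Q = 11920: (-1160)λ + (60640) = 11920.
So λ = 42.

42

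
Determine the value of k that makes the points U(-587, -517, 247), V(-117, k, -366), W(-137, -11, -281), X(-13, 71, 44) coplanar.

19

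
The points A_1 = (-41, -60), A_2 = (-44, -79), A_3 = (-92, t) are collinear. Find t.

-383

Collinearity: (A_3 − A_1) must be parallel to (A_2 − A_1) = (-3, -19).
Cross-multiplying the components: (t − (-60))·(-3) = (-51)·(-19).
Solving gives t = -383.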